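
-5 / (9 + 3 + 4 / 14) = -0.41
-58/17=-3.41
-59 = -59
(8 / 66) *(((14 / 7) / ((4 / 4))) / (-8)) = -1 / 33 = -0.03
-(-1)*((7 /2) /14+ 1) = 5 /4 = 1.25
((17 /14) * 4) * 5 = 170 /7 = 24.29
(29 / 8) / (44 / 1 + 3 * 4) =0.06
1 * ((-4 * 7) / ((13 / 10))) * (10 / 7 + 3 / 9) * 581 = -22048.21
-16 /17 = -0.94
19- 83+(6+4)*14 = 76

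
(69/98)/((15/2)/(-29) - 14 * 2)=-2001/80311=-0.02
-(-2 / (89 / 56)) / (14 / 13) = 104 / 89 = 1.17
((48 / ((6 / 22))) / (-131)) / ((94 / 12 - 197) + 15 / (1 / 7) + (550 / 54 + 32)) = 9504 / 296977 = 0.03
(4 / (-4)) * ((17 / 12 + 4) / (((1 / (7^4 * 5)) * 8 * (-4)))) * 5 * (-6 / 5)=-780325 / 64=-12192.58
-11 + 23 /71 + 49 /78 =-55645 /5538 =-10.05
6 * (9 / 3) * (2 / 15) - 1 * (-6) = 42 / 5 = 8.40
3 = 3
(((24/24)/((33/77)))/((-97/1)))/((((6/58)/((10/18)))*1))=-0.13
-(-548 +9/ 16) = 8759/ 16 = 547.44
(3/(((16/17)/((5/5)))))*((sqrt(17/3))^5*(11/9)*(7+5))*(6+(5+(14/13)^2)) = 37019455*sqrt(51)/6084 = 43453.61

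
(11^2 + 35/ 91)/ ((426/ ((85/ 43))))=22355/ 39689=0.56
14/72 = 7/36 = 0.19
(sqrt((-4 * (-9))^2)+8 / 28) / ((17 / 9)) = 2286 / 119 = 19.21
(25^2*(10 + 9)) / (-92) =-11875 / 92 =-129.08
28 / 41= 0.68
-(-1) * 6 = 6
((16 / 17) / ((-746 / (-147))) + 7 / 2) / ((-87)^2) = 46739 / 95990058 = 0.00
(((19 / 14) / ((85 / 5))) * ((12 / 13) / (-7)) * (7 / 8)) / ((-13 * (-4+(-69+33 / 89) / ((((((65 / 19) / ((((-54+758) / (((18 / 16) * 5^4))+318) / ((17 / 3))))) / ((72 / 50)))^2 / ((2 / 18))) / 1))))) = -526373291015625 / 3183608080826445806576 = -0.00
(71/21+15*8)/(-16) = -7.71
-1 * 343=-343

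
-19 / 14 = -1.36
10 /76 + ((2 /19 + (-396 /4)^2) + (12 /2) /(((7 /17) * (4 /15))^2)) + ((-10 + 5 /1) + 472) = 10765.88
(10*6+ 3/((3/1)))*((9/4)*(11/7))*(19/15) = 38247/140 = 273.19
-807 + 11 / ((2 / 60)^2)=9093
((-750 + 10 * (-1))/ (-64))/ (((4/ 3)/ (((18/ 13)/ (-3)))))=-855/ 208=-4.11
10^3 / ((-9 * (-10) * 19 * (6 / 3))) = 50 / 171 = 0.29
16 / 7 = 2.29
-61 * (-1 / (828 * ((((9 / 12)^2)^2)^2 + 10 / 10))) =999424 / 14924079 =0.07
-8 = -8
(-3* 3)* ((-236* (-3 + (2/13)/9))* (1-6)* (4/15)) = 329456/39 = 8447.59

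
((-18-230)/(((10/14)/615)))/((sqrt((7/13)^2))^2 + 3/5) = -22553895/94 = -239935.05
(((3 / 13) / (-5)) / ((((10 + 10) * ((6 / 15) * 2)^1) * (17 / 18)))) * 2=-27 / 4420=-0.01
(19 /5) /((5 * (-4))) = -19 /100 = -0.19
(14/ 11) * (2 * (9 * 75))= 18900/ 11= 1718.18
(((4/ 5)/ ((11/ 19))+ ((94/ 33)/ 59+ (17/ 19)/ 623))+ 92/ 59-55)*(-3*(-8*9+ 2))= -11986359712/ 1097459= -10921.92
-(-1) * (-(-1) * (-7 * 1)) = -7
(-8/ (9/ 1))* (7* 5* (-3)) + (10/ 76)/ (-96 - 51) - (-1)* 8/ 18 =1571513/ 16758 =93.78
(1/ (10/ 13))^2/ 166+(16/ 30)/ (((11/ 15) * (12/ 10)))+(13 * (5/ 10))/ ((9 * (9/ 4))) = 13862179/ 14790600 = 0.94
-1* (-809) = 809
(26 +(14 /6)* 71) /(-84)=-575 /252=-2.28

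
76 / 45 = 1.69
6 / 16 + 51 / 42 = 1.59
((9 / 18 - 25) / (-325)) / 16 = 49 / 10400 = 0.00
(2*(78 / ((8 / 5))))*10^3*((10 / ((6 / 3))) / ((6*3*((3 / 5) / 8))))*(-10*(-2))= 65000000 / 9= 7222222.22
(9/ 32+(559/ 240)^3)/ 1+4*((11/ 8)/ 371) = 66323602109/ 5128704000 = 12.93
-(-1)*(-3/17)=-3/17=-0.18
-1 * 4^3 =-64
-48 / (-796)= 12 / 199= 0.06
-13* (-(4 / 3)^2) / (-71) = -208 / 639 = -0.33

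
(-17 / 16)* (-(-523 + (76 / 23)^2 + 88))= -3813763 / 8464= -450.59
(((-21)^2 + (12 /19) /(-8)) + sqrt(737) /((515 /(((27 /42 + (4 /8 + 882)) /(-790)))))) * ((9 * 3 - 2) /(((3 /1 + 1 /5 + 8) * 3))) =698125 /2128 - 15455 * sqrt(737) /9569112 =328.02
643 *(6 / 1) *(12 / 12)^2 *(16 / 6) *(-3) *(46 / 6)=-236624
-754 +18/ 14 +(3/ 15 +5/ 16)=-421233/ 560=-752.20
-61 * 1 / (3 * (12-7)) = -4.07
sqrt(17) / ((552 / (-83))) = -83*sqrt(17) / 552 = -0.62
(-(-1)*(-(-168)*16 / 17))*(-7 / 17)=-18816 / 289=-65.11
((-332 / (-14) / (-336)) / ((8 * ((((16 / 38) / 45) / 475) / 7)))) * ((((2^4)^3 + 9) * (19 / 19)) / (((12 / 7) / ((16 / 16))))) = -7507209.17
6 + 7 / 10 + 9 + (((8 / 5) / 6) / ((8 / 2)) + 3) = 563 / 30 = 18.77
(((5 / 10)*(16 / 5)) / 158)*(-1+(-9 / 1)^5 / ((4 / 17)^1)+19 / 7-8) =-7027007 / 2765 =-2541.41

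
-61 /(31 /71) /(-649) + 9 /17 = 254698 /342023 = 0.74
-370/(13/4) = -1480/13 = -113.85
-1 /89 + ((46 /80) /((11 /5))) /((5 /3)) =0.15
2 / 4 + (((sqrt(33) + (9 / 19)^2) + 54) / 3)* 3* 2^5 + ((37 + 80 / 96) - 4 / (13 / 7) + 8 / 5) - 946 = 32* sqrt(33) + 58213817 / 70395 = 1010.79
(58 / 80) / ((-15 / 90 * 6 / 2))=-29 / 20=-1.45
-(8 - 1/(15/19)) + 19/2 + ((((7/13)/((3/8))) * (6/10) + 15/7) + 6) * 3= 81299/2730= 29.78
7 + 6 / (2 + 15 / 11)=325 / 37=8.78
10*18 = 180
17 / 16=1.06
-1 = -1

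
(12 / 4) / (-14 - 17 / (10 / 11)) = -10 / 109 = -0.09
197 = 197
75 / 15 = 5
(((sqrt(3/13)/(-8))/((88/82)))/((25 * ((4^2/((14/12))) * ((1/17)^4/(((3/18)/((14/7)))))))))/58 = -23970527 * sqrt(39)/7643750400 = -0.02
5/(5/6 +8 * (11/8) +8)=30/119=0.25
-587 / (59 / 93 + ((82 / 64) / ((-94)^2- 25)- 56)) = 10.60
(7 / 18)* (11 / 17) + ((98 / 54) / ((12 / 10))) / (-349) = 118846 / 480573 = 0.25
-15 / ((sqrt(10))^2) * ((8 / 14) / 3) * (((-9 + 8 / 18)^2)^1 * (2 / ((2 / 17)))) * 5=-143990 / 81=-1777.65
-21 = -21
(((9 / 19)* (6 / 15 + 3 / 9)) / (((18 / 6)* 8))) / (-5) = -11 / 3800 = -0.00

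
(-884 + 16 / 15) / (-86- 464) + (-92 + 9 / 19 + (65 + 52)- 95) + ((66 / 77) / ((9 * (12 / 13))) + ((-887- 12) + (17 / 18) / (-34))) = -578657083 / 598500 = -966.85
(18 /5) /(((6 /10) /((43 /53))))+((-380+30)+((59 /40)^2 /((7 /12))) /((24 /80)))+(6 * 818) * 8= 577740493 /14840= 38931.30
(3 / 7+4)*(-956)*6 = -177816 / 7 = -25402.29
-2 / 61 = -0.03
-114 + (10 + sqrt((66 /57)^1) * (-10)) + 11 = -93 - 10 * sqrt(418) /19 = -103.76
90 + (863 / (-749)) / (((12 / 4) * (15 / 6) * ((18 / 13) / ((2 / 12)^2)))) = 327601381 / 3640140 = 90.00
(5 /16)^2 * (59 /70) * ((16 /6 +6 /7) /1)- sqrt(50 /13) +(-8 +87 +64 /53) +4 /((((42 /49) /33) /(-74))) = -11317.46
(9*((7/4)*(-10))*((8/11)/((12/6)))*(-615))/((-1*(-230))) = 38745/253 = 153.14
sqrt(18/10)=3 * sqrt(5)/5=1.34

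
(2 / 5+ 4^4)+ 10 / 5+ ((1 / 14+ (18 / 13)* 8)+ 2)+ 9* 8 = 312629 / 910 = 343.55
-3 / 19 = -0.16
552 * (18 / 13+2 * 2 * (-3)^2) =268272 / 13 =20636.31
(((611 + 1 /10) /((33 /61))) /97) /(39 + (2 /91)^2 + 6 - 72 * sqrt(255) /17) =-3162402901476 * sqrt(255) /163440489021865 - 67201782997713 /326880978043730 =-0.51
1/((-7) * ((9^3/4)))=-4/5103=-0.00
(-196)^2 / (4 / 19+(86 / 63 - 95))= -45983952 / 111829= -411.20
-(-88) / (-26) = -44 / 13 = -3.38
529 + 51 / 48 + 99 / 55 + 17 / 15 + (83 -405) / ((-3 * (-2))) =115039 / 240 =479.33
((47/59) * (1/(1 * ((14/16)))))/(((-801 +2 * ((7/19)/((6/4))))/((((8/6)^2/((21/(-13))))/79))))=1485952/93790455129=0.00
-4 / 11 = -0.36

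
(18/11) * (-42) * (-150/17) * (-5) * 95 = -53865000/187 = -288048.13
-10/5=-2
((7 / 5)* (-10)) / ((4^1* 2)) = -7 / 4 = -1.75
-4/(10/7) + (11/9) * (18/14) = -43/35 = -1.23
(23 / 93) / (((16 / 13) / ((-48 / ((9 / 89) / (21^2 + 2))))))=-11788673 / 279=-42253.31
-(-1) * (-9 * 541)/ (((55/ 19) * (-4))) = 92511/ 220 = 420.50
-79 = -79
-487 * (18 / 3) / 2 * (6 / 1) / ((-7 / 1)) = 8766 / 7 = 1252.29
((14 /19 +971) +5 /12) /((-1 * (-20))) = 221651 /4560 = 48.61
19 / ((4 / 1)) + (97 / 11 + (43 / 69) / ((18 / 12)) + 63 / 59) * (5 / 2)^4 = 437581909 / 1074744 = 407.15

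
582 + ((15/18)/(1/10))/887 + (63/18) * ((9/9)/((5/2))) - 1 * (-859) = 19191257/13305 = 1442.41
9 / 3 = 3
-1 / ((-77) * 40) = 1 / 3080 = 0.00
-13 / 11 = -1.18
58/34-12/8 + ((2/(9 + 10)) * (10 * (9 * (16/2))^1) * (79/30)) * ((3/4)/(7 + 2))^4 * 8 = 2467/8721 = 0.28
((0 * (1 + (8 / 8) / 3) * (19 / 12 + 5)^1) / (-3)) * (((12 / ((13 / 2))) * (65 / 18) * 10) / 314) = 0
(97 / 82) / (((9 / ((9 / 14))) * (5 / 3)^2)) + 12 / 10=35313 / 28700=1.23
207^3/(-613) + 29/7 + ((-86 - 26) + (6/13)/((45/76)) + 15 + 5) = -12180060988/836745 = -14556.48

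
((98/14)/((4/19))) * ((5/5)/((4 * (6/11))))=1463/96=15.24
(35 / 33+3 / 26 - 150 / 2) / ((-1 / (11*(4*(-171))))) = -7220874 / 13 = -555451.85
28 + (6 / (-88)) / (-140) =28.00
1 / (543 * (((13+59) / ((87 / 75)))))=0.00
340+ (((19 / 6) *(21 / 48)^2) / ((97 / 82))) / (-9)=227919589 / 670464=339.94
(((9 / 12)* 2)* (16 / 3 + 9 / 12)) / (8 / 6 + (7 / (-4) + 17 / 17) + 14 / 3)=73 / 42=1.74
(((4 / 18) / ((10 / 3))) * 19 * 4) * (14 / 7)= 10.13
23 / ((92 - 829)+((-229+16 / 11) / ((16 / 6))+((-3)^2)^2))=-2024 / 65237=-0.03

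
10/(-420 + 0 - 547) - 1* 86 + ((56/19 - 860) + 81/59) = -1020798651/1084007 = -941.69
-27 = -27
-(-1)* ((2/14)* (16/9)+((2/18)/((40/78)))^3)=0.26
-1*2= -2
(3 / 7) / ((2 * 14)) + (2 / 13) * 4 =1607 / 2548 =0.63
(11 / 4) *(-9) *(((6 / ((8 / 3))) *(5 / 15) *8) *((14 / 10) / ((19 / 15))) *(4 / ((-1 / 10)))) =124740 / 19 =6565.26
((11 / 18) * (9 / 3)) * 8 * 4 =176 / 3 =58.67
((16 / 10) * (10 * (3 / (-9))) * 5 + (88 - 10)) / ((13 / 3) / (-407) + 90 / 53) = 3321934 / 109201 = 30.42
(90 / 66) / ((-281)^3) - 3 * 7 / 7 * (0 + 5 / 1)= -3661026780 / 244068451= -15.00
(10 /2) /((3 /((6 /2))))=5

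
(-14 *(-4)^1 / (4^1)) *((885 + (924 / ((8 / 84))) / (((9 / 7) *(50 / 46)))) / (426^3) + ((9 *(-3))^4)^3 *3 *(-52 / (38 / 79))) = -12512777148406277691438724925761 / 18360834300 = -681492841989553693180.42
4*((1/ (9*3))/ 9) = 4/ 243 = 0.02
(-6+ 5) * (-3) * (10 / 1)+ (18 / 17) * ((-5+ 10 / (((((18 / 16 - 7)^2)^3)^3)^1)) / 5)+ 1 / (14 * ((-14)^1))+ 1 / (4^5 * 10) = 309134502547075698293415427836242468577 / 10683324028764946793911328418700666880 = 28.94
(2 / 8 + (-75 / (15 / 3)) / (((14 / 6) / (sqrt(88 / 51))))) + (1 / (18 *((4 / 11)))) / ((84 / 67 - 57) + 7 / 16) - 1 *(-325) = 694232423 / 2134476 - 30 *sqrt(1122) / 119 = 316.80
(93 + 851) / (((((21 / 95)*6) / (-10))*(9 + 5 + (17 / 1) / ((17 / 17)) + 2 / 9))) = -448400 / 1967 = -227.96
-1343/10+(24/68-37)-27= -197.95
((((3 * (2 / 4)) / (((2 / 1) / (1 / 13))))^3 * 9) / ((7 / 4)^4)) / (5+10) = 324 / 26374985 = 0.00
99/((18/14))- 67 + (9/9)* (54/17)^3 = 206594/4913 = 42.05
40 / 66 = 20 / 33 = 0.61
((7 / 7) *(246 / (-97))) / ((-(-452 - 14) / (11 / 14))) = -0.00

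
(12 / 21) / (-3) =-4 / 21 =-0.19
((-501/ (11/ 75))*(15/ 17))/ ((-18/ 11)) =62625/ 34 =1841.91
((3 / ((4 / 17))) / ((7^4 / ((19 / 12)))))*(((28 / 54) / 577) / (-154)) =-323 / 6583311504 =-0.00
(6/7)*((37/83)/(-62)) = -0.01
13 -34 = -21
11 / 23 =0.48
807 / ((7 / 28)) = 3228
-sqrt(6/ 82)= -sqrt(123)/ 41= -0.27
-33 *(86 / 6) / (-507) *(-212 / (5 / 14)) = -1403864 / 2535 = -553.79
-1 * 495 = -495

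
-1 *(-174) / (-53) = -174 / 53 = -3.28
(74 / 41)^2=3.26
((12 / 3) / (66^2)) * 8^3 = 512 / 1089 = 0.47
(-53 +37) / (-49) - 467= -22867 / 49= -466.67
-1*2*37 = -74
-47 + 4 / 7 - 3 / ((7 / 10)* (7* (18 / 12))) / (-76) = -43220 / 931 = -46.42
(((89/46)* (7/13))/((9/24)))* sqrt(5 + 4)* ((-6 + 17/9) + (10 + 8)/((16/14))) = 261037/2691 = 97.00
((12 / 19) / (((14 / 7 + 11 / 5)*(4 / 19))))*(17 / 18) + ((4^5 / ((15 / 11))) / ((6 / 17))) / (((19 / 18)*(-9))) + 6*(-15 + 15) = -296973 / 1330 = -223.29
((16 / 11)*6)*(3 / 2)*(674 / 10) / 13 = 48528 / 715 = 67.87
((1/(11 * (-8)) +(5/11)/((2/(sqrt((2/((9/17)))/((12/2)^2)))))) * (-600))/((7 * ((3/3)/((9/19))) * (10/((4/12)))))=45/2926 - 25 * sqrt(34)/1463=-0.08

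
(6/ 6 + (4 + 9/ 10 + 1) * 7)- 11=313/ 10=31.30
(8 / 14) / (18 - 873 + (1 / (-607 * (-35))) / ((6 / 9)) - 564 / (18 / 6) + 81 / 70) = -1214 / 2213395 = -0.00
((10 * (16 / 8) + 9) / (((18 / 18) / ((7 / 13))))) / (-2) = -7.81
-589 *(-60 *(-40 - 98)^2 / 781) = 673014960 / 781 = 861734.90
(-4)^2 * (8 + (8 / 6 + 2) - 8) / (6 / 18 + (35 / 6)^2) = 1920 / 1237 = 1.55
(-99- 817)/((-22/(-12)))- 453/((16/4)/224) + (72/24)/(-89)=-25324449/979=-25867.67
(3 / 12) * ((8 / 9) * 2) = 4 / 9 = 0.44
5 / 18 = 0.28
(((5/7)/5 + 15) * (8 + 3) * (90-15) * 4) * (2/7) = 699600/49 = 14277.55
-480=-480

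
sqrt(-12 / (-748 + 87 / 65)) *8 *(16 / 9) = 256 *sqrt(9463935) / 436797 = 1.80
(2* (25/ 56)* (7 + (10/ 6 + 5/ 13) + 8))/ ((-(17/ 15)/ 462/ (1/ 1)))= -2743125/ 442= -6206.17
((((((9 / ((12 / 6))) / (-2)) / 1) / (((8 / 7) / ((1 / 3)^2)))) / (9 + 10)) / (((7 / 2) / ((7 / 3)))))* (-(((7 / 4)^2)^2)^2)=40353607 / 59768832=0.68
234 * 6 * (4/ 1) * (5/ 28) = 7020/ 7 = 1002.86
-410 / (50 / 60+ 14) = -2460 / 89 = -27.64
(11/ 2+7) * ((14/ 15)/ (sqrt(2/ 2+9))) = 7 * sqrt(10)/ 6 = 3.69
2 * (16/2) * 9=144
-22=-22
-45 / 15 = -3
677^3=310288733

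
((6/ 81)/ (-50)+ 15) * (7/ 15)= 70868/ 10125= 7.00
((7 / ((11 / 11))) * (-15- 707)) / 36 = -2527 / 18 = -140.39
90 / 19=4.74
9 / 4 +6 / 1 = 33 / 4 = 8.25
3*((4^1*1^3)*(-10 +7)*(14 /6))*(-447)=37548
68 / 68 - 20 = -19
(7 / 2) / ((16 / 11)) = 77 / 32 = 2.41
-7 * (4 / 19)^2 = -112 / 361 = -0.31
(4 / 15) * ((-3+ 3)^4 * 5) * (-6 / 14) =0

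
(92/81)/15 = 92/1215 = 0.08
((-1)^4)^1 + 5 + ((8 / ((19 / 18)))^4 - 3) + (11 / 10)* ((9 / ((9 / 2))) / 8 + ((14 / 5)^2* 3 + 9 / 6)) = 3330.20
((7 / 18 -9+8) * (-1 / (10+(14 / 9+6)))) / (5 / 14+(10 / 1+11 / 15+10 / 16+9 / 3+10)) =0.00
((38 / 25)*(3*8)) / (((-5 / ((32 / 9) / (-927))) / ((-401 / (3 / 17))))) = -66315776 / 1042875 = -63.59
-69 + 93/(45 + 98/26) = -42537/634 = -67.09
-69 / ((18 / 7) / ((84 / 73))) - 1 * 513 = -39703 / 73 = -543.88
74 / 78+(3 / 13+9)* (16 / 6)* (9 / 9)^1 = 997 / 39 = 25.56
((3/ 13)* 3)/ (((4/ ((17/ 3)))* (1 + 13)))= 51/ 728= 0.07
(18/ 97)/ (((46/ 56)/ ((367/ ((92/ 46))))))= 41.45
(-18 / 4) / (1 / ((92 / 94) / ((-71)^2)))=-0.00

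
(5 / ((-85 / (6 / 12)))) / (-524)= 1 / 17816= 0.00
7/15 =0.47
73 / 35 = 2.09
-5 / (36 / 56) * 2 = -140 / 9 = -15.56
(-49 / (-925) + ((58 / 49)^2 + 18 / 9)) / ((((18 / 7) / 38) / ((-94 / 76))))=-360546353 / 5710950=-63.13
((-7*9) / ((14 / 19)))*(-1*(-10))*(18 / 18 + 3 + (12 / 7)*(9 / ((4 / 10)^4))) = -14523885 / 28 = -518710.18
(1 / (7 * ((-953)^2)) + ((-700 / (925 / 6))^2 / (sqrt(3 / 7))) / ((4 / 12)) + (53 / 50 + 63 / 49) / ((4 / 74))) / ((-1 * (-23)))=5.99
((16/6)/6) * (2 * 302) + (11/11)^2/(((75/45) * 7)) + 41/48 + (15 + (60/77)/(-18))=2251981/7920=284.34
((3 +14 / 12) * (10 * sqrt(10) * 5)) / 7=625 * sqrt(10) / 21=94.12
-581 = -581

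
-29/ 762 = -0.04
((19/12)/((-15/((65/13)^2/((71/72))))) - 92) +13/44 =-94.38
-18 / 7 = -2.57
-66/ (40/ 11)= -363/ 20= -18.15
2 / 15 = 0.13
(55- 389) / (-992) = 167 / 496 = 0.34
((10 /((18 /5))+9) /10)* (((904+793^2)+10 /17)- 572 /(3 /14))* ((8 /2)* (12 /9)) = 27120139856 /6885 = 3939018.13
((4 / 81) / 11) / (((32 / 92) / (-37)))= -851 / 1782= -0.48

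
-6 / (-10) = 3 / 5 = 0.60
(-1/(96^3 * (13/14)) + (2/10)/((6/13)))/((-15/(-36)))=12459997/11980800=1.04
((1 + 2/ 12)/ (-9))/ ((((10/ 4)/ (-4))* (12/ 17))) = 119/ 405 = 0.29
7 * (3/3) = 7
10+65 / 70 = 153 / 14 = 10.93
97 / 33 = 2.94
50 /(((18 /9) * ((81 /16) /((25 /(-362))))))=-5000 /14661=-0.34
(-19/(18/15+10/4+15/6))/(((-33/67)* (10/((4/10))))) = 1273/5115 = 0.25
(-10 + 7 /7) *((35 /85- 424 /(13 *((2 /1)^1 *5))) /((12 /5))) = 9447 /884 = 10.69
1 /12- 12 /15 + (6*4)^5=477757397 /60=7962623.28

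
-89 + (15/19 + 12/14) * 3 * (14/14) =-84.06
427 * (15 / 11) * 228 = 1460340 / 11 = 132758.18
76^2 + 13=5789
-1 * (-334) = 334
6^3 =216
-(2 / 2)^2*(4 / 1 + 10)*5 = -70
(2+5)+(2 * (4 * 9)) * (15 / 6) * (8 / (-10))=-137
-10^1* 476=-4760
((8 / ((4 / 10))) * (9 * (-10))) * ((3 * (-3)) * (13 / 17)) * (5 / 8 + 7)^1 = 94460.29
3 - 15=-12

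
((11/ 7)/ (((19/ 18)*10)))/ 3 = 33/ 665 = 0.05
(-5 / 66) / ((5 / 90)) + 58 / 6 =274 / 33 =8.30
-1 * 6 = -6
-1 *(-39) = 39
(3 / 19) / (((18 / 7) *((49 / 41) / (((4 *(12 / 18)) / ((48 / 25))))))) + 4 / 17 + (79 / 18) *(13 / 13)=1146595 / 244188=4.70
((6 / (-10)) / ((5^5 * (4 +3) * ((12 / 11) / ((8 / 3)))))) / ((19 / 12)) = -88 / 2078125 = -0.00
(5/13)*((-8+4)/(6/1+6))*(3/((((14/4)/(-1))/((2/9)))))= 20/819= 0.02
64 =64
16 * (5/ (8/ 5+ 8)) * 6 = 50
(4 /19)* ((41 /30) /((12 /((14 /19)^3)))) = 56252 /5864445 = 0.01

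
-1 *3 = -3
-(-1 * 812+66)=746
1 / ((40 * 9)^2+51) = 1 / 129651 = 0.00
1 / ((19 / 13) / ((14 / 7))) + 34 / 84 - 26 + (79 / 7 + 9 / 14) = -701 / 57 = -12.30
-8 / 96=-0.08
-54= -54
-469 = -469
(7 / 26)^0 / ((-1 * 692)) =-1 / 692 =-0.00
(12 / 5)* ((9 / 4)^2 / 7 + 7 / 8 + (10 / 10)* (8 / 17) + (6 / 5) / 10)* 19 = 99.81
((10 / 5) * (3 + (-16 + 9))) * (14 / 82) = -56 / 41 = -1.37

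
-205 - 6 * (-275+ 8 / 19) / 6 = 69.58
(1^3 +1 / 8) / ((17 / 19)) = 171 / 136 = 1.26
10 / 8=1.25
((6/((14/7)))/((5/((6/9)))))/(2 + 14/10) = 2/17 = 0.12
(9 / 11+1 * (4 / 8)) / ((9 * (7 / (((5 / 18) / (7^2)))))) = 145 / 1222452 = 0.00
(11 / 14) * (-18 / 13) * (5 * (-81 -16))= 48015 / 91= 527.64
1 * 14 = 14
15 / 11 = 1.36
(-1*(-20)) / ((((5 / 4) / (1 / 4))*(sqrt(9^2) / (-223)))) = -892 / 9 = -99.11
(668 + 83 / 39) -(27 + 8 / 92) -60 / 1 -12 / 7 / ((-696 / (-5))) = 212328643 / 364182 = 583.03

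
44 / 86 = 22 / 43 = 0.51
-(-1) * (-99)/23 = -99/23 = -4.30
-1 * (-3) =3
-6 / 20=-3 / 10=-0.30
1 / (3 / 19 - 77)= -19 / 1460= -0.01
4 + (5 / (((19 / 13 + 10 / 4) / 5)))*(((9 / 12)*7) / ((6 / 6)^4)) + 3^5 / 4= 97.88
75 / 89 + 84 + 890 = 86761 / 89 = 974.84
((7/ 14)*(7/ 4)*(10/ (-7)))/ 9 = -5/ 36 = -0.14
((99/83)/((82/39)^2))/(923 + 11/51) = 0.00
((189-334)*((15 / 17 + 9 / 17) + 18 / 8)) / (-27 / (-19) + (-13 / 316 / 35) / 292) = -553858643100 / 1482345481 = -373.64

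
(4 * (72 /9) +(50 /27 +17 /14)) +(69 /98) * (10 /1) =111415 /2646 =42.11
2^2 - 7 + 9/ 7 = -12/ 7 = -1.71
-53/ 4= -13.25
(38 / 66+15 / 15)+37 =1273 / 33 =38.58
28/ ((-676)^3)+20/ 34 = 772289321/ 1312892048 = 0.59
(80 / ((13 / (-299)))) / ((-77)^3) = 1840 / 456533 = 0.00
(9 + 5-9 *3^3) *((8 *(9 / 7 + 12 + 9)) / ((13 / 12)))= -263808 / 7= -37686.86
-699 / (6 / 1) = -233 / 2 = -116.50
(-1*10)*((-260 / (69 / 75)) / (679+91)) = 6500 / 1771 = 3.67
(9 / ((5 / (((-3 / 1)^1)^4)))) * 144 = 20995.20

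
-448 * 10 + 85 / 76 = -340395 / 76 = -4478.88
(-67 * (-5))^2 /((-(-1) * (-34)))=-112225 /34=-3300.74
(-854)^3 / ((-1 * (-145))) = -622835864 / 145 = -4295419.75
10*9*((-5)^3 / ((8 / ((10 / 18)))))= -3125 / 4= -781.25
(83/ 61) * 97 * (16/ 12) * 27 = 289836/ 61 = 4751.41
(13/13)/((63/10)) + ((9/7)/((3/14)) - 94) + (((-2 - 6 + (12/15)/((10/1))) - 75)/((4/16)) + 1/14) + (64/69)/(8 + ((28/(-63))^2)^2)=-200300494213/477662850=-419.33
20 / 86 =10 / 43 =0.23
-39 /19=-2.05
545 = 545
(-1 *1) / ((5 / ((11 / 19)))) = -11 / 95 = -0.12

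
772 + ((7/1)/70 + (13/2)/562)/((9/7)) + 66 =14130143/16860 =838.09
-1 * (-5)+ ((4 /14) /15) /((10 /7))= 376 /75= 5.01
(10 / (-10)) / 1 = -1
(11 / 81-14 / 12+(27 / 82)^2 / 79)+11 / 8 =29732275 / 86053752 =0.35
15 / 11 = 1.36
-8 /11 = -0.73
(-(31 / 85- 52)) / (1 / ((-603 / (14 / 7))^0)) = 4389 / 85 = 51.64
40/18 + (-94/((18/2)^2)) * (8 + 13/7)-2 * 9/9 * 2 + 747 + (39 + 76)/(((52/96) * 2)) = 2063725/2457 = 839.94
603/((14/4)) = 172.29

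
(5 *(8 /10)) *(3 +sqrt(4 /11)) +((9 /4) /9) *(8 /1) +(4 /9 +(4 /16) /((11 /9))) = 8 *sqrt(11) /11 +5801 /396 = 17.06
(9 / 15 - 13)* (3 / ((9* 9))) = -62 / 135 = -0.46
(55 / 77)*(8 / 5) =8 / 7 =1.14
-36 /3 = -12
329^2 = 108241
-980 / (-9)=980 / 9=108.89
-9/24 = -3/8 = -0.38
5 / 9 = 0.56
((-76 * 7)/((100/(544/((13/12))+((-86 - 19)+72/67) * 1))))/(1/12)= -553583772/21775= -25422.91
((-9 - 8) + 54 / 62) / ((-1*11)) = 500 / 341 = 1.47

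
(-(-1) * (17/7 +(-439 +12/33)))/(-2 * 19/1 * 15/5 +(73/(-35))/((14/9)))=3.78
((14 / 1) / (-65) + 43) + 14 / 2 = 3236 / 65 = 49.78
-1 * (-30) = 30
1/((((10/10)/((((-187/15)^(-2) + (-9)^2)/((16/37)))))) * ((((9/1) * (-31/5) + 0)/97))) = -2824058485/8672312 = -325.64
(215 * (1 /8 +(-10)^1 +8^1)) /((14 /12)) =-9675 /28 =-345.54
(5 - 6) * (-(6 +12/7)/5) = 54/35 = 1.54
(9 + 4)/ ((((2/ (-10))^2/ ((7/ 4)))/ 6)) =3412.50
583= 583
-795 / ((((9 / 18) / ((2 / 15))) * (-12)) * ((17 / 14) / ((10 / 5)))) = 1484 / 51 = 29.10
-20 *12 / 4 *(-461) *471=13027860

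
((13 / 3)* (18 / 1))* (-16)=-1248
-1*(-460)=460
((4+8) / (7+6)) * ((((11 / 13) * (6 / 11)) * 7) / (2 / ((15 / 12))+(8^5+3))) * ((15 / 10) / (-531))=-20 / 77803713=-0.00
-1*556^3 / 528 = -10742476 / 33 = -325529.58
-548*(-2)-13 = 1083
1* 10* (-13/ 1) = -130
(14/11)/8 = 7/44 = 0.16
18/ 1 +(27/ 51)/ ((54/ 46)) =941/ 51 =18.45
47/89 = 0.53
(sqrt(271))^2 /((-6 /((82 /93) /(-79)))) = 11111 /22041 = 0.50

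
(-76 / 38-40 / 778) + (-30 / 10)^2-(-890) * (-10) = -8893.05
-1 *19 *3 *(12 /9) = -76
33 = 33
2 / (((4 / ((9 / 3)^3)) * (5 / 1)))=27 / 10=2.70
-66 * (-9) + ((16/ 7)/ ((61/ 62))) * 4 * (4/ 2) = 261574/ 427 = 612.59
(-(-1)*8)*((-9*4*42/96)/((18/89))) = -623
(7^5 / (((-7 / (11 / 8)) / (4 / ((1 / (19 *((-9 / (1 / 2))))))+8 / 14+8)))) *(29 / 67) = 260303043 / 134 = 1942560.02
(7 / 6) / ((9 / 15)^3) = 875 / 162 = 5.40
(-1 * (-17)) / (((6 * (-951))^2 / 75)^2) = 10625 / 117783528307344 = 0.00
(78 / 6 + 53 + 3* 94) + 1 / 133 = 46285 / 133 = 348.01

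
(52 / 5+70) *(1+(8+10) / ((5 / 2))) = 659.28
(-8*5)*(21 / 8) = -105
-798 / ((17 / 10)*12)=-665 / 17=-39.12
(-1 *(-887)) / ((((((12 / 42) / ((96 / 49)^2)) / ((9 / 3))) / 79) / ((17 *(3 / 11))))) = 49403146752 / 3773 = 13093863.44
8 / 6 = 4 / 3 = 1.33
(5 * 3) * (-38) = -570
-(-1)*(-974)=-974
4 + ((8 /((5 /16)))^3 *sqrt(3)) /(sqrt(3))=2097652 /125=16781.22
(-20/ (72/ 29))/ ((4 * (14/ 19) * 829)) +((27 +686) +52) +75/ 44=7047481075/ 9191952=766.70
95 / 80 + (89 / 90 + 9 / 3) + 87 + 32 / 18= 22549 / 240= 93.95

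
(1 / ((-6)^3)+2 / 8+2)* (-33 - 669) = -1576.25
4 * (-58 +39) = -76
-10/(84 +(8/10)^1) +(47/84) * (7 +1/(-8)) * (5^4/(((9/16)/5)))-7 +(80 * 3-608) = 841251025/40068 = 20995.58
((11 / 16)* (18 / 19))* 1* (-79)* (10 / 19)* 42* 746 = -306309465 / 361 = -848502.67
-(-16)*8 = 128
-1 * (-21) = 21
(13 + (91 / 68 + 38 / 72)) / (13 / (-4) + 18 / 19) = -172862 / 26775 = -6.46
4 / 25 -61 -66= -3171 / 25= -126.84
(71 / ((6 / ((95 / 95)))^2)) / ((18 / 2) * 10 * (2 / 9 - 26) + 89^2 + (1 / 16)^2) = 0.00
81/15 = 27/5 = 5.40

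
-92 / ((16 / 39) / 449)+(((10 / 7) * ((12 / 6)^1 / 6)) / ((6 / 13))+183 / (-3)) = -25388551 / 252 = -100748.22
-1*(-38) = 38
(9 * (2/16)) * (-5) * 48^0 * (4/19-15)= 12645/152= 83.19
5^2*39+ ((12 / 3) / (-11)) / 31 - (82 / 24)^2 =47302603 / 49104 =963.31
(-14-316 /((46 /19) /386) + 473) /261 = -1148215 /6003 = -191.27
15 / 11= 1.36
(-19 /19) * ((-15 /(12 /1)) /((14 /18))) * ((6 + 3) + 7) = 180 /7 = 25.71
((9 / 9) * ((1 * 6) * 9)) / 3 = 18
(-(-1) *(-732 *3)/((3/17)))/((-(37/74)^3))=99552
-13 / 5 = -2.60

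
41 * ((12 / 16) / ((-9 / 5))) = -205 / 12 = -17.08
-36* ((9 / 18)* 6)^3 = -972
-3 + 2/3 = -7/3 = -2.33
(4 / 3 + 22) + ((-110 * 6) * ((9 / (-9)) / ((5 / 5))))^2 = 1306870 / 3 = 435623.33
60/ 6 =10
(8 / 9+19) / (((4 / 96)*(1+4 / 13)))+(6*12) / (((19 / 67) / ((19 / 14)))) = 709.59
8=8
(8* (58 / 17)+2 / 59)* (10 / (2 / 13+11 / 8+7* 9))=28506400 / 6731133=4.24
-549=-549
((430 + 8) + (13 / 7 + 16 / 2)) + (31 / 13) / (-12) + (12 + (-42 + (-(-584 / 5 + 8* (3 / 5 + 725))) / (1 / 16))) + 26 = -98896261 / 1092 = -90564.34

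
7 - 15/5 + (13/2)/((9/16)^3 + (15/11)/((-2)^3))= 867.91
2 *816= 1632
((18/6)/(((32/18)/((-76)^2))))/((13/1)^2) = 9747/169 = 57.67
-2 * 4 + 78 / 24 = -19 / 4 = -4.75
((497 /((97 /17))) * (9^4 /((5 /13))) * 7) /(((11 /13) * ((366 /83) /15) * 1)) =5442998127021 /130174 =41813250.93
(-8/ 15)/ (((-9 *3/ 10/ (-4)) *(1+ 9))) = -32/ 405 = -0.08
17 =17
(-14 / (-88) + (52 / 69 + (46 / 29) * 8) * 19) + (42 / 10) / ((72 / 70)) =1905160 / 7337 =259.66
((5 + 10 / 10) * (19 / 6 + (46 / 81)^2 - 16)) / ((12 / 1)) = -164167 / 26244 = -6.26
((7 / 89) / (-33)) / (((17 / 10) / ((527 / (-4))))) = 1085 / 5874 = 0.18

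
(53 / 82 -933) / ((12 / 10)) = -382265 / 492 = -776.96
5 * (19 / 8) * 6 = 285 / 4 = 71.25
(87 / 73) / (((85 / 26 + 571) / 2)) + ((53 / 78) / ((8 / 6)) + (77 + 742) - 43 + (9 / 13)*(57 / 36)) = 29382289423 / 37785384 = 777.61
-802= -802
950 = 950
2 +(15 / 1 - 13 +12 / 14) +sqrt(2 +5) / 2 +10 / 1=sqrt(7) / 2 +104 / 7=16.18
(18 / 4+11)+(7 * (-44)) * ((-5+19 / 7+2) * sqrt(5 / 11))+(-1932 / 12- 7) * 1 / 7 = -17 / 2+8 * sqrt(55) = 50.83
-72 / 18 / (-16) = 1 / 4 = 0.25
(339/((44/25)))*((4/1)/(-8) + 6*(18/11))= 1737375/968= 1794.81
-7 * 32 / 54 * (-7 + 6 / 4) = 616 / 27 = 22.81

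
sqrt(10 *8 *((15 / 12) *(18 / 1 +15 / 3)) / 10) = sqrt(230) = 15.17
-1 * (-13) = 13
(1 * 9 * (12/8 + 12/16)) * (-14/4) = -567/8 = -70.88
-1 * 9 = -9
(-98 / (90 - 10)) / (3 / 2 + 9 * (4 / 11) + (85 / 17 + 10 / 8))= -0.11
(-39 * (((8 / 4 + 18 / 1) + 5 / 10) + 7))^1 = -2145 / 2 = -1072.50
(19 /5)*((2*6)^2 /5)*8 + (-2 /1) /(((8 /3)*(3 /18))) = 43551 /50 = 871.02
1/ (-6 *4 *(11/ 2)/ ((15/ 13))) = -5/ 572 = -0.01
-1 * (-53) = 53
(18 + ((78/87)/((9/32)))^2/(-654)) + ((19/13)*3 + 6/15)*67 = 490195905689/1447911855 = 338.55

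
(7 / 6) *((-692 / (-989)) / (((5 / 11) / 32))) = 57.47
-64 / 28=-16 / 7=-2.29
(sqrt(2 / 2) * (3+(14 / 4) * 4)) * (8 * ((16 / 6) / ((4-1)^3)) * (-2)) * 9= -2176 / 9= -241.78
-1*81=-81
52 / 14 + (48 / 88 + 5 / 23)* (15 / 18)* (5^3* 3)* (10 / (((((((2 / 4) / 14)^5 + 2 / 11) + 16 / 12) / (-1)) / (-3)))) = 654454791622934 / 138543467713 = 4723.82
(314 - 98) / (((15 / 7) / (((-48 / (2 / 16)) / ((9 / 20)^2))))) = -573440 / 3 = -191146.67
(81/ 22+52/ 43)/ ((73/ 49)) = 226723/ 69058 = 3.28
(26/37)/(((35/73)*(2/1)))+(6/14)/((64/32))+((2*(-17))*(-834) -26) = 73377153/2590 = 28330.95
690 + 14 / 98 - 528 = 1135 / 7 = 162.14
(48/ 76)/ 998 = 6/ 9481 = 0.00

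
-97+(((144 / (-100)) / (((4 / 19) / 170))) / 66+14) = -5534 / 55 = -100.62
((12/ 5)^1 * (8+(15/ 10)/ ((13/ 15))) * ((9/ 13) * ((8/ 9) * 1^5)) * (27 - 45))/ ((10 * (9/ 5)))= -12144/ 845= -14.37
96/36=8/3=2.67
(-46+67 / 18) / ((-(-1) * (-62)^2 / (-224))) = 21308 / 8649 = 2.46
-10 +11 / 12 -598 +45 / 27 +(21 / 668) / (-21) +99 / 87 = -604.28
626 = 626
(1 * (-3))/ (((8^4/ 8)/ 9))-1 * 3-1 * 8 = -5659/ 512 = -11.05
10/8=5/4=1.25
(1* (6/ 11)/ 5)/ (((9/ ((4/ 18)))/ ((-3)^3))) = -4/ 55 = -0.07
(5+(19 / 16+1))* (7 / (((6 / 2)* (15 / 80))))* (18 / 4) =805 / 2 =402.50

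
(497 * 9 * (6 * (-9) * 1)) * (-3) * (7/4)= 2536191/2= 1268095.50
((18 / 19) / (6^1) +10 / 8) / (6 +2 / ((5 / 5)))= 107 / 608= 0.18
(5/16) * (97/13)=485/208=2.33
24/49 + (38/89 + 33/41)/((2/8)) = 5.42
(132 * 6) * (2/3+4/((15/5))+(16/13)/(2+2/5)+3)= 56760/13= 4366.15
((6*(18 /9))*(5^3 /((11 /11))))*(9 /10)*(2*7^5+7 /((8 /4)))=45383625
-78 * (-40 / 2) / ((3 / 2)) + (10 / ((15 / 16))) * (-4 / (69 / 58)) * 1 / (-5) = 1083824 / 1035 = 1047.17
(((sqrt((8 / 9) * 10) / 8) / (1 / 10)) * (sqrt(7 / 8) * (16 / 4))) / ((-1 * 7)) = -5 * sqrt(70) / 21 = -1.99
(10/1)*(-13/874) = -65/437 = -0.15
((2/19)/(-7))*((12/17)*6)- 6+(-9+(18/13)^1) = -402069/29393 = -13.68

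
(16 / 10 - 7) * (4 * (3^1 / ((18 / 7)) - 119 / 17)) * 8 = 1008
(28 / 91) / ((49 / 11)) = 44 / 637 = 0.07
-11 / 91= -0.12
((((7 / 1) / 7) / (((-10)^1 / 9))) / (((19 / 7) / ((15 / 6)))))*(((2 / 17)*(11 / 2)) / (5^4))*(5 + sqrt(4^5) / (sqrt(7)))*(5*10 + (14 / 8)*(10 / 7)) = -8316*sqrt(7) / 40375 - 14553 / 64600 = -0.77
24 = 24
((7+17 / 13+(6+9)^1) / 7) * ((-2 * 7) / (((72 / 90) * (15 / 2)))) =-101 / 13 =-7.77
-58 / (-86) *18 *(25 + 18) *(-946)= -493812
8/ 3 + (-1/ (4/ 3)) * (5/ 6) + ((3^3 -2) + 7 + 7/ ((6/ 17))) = 431/ 8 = 53.88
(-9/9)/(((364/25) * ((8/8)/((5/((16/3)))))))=-375/5824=-0.06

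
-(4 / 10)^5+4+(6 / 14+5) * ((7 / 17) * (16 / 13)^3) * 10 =5329667332 / 116715625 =45.66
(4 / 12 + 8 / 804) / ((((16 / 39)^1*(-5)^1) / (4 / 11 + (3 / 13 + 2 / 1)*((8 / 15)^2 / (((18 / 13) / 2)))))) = -2131571 / 9949500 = -0.21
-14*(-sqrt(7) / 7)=2*sqrt(7)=5.29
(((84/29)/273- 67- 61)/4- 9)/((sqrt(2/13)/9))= -69552 * sqrt(26)/377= -940.71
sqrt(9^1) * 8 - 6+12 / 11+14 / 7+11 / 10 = 2441 / 110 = 22.19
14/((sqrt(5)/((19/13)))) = 266 * sqrt(5)/65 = 9.15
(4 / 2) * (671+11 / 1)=1364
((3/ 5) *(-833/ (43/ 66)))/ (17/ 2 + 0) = -19404/ 215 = -90.25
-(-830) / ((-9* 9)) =-830 / 81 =-10.25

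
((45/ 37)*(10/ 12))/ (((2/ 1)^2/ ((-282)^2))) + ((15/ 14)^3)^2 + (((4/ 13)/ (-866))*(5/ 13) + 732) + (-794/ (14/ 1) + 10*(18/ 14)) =424842576708815389/ 20386587667264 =20839.32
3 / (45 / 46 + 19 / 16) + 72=58488 / 797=73.39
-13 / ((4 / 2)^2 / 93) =-1209 / 4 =-302.25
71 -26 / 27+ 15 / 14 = 26879 / 378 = 71.11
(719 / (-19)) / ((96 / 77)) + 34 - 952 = -1729795 / 1824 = -948.35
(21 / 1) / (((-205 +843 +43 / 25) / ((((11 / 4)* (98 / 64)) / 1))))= 94325 / 682368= 0.14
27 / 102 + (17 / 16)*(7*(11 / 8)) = 22829 / 2176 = 10.49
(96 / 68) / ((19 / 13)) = 0.97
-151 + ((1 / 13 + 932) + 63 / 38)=386671 / 494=782.73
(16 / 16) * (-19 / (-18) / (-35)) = -19 / 630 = -0.03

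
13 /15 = 0.87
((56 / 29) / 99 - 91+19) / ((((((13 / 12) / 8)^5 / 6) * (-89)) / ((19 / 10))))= 10671771812364288 / 52706897815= 202473.91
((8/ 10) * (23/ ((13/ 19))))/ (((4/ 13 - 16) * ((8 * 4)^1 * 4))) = -437/ 32640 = -0.01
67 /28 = 2.39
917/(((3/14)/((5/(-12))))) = -32095/18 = -1783.06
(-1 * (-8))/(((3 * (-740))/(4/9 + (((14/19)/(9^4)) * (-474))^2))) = -41745608/25899777135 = -0.00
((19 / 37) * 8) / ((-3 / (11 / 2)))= -836 / 111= -7.53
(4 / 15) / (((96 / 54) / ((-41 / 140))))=-123 / 2800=-0.04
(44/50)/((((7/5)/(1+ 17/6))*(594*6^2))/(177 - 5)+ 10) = 10879/684955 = 0.02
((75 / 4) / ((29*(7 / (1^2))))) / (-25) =-3 / 812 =-0.00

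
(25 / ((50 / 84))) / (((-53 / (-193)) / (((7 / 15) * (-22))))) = -416108 / 265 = -1570.22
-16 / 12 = -4 / 3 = -1.33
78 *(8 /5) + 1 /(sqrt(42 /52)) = sqrt(546) /21 + 624 /5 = 125.91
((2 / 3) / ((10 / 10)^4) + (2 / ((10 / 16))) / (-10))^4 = 456976 / 31640625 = 0.01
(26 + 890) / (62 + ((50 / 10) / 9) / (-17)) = 140148 / 9481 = 14.78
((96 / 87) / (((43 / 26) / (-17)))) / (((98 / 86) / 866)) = -12248704 / 1421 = -8619.78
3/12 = 1/4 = 0.25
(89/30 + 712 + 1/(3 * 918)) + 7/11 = 54196223/75735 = 715.60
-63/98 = -9/14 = -0.64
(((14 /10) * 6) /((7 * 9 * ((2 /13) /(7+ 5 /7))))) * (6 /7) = 5.73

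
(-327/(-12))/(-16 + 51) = 109/140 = 0.78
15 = 15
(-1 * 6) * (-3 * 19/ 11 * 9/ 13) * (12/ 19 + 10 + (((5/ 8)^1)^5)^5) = 618139341799446626522810991/ 2701193628201437062234112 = 228.84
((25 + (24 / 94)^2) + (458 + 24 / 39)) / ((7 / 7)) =13889855 / 28717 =483.68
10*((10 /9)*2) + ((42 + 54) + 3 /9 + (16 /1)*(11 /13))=15455 /117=132.09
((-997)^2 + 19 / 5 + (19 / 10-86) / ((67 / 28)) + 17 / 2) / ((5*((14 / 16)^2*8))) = 2663882892 / 82075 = 32456.69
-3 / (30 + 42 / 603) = -603 / 6044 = -0.10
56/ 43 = 1.30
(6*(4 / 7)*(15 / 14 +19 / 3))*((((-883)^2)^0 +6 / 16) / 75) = 3421 / 7350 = 0.47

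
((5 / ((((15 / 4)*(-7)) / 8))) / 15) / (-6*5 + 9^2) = -0.00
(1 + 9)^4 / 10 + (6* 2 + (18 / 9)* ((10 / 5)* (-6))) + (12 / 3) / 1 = 992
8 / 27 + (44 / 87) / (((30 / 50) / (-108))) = -71048 / 783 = -90.74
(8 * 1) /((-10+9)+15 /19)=-38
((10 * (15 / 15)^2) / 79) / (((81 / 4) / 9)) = 40 / 711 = 0.06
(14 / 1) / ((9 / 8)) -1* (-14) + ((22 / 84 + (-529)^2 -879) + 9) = 35153711 / 126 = 278997.71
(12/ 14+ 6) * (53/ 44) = 636/ 77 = 8.26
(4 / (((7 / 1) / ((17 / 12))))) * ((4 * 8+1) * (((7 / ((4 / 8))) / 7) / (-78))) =-187 / 273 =-0.68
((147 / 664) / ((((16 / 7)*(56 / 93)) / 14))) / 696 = 31899 / 9859072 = 0.00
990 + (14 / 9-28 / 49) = 62432 / 63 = 990.98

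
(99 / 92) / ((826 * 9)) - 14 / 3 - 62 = -15198367 / 227976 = -66.67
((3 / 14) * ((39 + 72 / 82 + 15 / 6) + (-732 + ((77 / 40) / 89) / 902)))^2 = 364747508407003401 / 16702588134400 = 21837.78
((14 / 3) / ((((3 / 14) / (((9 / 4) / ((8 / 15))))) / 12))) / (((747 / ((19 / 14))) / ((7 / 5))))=931 / 332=2.80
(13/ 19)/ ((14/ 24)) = 156/ 133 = 1.17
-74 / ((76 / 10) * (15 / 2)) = -74 / 57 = -1.30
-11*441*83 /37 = -402633 /37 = -10881.97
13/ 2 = 6.50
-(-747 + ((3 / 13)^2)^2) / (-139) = -21334986 / 3969979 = -5.37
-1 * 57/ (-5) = 57/ 5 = 11.40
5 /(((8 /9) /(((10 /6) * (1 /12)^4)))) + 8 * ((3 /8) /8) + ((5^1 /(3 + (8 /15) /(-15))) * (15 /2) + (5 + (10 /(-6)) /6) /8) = 502178467 /36882432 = 13.62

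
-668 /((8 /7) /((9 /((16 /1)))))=-328.78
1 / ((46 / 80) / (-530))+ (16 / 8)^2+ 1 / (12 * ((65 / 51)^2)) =-356705259 / 388700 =-917.69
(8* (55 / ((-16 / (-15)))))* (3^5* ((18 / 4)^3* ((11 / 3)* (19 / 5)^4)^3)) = 637830444038528154785283 / 156250000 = 4082114841846580.19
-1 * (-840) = 840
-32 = -32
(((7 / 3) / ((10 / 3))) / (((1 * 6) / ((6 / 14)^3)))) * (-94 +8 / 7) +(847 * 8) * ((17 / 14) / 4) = 1410517 / 686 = 2056.15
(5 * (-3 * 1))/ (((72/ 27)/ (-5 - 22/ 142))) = 8235/ 284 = 29.00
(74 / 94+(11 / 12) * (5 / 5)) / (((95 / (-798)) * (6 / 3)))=-7.16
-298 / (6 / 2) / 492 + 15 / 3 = 3541 / 738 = 4.80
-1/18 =-0.06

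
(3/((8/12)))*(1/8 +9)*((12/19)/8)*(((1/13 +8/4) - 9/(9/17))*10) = -955935/1976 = -483.77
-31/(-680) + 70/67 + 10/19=1399463/865640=1.62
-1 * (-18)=18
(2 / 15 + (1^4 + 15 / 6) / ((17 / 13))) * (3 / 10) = 1433 / 1700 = 0.84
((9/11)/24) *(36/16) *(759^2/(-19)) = -1414017/608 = -2325.69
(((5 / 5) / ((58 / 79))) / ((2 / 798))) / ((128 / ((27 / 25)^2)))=22978809 / 4640000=4.95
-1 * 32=-32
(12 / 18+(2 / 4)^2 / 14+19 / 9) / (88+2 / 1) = 1409 / 45360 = 0.03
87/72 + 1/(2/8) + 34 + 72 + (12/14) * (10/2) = 19403/168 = 115.49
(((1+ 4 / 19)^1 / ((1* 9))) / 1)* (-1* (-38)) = 46 / 9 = 5.11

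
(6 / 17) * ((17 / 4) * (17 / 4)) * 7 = 357 / 8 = 44.62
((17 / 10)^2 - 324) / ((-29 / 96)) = 770664 / 725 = 1062.98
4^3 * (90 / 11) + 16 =5936 / 11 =539.64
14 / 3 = 4.67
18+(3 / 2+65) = 84.50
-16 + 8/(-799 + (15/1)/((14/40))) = -84744/5293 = -16.01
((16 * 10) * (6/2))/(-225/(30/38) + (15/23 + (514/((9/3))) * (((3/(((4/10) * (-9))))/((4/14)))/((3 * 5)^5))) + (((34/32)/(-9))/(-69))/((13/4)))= -784695600000/464847065177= -1.69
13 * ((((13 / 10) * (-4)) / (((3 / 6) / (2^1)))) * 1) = -1352 / 5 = -270.40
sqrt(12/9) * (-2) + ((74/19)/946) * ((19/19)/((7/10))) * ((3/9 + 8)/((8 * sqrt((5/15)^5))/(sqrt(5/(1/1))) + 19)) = -4 * sqrt(3)/3 - 222000 * sqrt(15)/27588804859 + 3746250/1452042361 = -2.31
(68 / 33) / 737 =0.00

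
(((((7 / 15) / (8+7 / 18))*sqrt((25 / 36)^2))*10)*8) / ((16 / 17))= 3.28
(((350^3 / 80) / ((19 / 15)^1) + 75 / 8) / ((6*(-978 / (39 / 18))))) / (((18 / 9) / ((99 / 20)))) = -613126085 / 1585664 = -386.67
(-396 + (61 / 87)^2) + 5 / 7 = -20917376 / 52983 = -394.79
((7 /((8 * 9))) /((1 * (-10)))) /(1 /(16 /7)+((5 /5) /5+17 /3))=-7 /4539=-0.00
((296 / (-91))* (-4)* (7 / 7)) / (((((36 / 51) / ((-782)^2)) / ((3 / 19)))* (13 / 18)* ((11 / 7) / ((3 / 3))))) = 55389397824 / 35321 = 1568171.85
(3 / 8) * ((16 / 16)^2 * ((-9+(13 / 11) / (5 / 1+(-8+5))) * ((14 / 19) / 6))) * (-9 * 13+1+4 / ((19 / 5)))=353535 / 7942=44.51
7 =7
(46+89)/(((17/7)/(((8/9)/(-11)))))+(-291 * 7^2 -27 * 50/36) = -5348571/374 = -14300.99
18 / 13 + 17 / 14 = 473 / 182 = 2.60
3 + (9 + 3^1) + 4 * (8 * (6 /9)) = 36.33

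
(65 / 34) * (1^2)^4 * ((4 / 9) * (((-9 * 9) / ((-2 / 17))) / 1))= 585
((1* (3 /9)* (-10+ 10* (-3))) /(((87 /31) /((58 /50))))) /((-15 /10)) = 496 /135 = 3.67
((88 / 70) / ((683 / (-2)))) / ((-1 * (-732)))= -22 / 4374615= -0.00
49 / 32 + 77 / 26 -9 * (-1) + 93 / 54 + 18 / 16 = 61177 / 3744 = 16.34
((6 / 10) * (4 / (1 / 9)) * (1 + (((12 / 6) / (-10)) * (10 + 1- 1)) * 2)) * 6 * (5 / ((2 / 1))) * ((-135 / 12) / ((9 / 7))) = 8505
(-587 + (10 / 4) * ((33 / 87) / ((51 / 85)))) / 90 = -101863 / 15660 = -6.50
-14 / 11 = -1.27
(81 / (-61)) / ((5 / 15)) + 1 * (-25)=-1768 / 61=-28.98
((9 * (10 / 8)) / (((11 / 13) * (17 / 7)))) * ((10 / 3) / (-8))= -6825 / 2992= -2.28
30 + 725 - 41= 714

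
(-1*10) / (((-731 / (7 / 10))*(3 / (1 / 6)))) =7 / 13158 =0.00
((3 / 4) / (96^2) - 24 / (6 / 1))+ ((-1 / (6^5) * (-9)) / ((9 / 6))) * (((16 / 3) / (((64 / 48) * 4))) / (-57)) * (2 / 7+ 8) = -529518571 / 132378624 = -4.00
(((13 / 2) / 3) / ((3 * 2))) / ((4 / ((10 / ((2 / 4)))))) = 65 / 36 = 1.81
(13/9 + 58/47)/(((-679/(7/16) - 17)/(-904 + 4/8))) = 2047331/1327374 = 1.54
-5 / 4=-1.25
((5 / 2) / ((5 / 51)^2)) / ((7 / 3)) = 7803 / 70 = 111.47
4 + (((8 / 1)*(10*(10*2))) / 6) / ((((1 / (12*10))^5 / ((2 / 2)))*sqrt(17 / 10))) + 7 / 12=55 / 12 + 6635520000000*sqrt(170) / 17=5089211522801.09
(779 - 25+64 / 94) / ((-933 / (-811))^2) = 23329363870 / 40912983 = 570.22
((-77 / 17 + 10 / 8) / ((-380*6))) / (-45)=-223 / 6976800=-0.00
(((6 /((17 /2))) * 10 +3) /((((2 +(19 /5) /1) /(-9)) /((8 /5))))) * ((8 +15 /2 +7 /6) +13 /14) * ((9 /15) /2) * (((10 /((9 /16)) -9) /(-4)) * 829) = 8276032179 /34510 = 239815.48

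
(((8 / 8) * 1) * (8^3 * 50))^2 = 655360000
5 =5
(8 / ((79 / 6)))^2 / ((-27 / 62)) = -15872 / 18723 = -0.85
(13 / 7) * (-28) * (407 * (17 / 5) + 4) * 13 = -4690764 / 5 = -938152.80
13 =13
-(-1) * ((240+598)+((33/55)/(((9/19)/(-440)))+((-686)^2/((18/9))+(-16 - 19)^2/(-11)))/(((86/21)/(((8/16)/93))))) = 201650497/175956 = 1146.03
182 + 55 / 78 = 14251 / 78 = 182.71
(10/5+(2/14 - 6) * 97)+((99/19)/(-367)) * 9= -27640236/48811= -566.27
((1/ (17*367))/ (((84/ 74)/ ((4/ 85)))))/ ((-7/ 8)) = -592/ 77956305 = -0.00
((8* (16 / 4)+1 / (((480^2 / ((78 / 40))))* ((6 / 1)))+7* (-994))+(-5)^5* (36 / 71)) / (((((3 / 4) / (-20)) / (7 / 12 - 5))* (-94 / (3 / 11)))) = 26831159105371 / 9226137600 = 2908.17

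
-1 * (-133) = 133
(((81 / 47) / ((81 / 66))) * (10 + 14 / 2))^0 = 1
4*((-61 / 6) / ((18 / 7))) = -427 / 27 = -15.81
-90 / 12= -15 / 2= -7.50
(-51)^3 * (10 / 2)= -663255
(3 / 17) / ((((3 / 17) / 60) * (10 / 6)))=36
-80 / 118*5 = -200 / 59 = -3.39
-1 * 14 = -14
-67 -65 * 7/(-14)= -69/2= -34.50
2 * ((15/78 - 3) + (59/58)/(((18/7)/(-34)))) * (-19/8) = 1048097/13572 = 77.22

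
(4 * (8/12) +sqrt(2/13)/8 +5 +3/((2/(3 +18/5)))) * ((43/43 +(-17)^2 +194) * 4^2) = 968 * sqrt(26)/13 +2040544/15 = 136415.95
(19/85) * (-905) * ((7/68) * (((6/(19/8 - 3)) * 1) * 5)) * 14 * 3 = 41981.98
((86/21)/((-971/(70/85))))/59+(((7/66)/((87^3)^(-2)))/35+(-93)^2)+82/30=422316974894996033/321391290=1314027442.67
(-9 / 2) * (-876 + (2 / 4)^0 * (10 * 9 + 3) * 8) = 594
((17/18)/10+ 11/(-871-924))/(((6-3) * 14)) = 5707/2714040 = 0.00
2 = 2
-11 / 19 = -0.58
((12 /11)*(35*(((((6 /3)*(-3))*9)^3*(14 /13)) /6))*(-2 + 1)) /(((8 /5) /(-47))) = -4532994900 /143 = -31699265.03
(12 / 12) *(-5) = -5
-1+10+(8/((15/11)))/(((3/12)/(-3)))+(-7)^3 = -2022/5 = -404.40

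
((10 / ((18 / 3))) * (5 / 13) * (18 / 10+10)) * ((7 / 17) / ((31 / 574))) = 1185310 / 20553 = 57.67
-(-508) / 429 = 508 / 429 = 1.18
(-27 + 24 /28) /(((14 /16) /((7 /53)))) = -1464 /371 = -3.95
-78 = -78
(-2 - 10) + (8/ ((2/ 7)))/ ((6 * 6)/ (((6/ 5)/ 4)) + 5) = -1472/ 125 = -11.78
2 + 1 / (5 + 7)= 25 / 12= 2.08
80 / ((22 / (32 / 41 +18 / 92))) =36820 / 10373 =3.55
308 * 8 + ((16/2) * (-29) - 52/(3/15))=1972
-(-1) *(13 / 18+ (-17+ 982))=17383 / 18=965.72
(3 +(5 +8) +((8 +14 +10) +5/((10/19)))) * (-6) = -345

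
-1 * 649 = -649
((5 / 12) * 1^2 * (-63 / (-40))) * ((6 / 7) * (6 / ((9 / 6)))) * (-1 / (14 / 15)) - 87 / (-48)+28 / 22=831 / 1232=0.67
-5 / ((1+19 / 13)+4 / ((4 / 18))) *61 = -3965 / 266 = -14.91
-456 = -456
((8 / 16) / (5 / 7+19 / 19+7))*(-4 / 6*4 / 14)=-2 / 183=-0.01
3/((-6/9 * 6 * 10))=-0.08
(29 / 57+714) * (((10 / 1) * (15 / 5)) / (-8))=-203635 / 76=-2679.41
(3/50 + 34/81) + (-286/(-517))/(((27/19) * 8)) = 201167/380700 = 0.53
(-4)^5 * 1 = -1024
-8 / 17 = -0.47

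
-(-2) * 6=12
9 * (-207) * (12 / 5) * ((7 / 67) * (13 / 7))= -290628 / 335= -867.55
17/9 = 1.89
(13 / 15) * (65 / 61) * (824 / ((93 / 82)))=11418992 / 17019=670.96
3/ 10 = 0.30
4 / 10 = 2 / 5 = 0.40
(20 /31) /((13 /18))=360 /403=0.89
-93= -93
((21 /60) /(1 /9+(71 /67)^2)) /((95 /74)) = 10463859 /47365100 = 0.22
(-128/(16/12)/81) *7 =-224/27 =-8.30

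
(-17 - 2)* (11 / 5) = -209 / 5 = -41.80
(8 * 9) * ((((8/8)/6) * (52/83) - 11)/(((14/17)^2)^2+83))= -1812739784/192854899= -9.40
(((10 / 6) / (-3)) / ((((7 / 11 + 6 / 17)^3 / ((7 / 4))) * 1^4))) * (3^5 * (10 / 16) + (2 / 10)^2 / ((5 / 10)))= -1391130428611 / 9117540000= -152.58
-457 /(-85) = 457 /85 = 5.38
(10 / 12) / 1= 5 / 6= 0.83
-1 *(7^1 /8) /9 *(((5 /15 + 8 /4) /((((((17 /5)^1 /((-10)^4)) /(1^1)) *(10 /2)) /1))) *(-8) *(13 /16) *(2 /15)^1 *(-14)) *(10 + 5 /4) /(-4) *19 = 52950625 /612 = 86520.63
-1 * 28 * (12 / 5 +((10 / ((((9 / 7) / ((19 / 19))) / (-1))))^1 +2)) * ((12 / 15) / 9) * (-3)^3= -17024 / 75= -226.99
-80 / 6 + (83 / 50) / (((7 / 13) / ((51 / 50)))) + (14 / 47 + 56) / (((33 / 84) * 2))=61.46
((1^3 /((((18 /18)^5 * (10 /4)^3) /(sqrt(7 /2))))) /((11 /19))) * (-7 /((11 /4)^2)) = -8512 * sqrt(14) /166375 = -0.19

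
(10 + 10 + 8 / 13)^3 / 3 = 19248832 / 6591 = 2920.47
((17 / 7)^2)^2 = 83521 / 2401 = 34.79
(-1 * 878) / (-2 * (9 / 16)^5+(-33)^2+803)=-0.46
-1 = -1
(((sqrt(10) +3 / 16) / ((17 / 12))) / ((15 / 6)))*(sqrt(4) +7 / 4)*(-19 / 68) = -171*sqrt(10) / 578 - 513 / 9248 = -0.99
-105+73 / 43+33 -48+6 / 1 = -4829 / 43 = -112.30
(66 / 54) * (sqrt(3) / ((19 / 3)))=11 * sqrt(3) / 57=0.33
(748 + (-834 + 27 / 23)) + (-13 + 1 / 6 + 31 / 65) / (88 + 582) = -509907137 / 6009900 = -84.84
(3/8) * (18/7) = 27/28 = 0.96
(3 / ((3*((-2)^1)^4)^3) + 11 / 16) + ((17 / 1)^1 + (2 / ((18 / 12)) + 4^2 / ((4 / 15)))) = 2913025 / 36864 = 79.02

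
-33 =-33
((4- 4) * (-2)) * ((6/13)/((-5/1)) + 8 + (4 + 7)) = 0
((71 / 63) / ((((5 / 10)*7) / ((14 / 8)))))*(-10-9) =-1349 / 126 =-10.71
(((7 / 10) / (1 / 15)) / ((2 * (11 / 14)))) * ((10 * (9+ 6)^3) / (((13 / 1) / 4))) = 9922500 / 143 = 69388.11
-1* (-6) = 6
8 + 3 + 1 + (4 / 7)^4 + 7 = 45875 / 2401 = 19.11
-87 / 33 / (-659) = 29 / 7249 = 0.00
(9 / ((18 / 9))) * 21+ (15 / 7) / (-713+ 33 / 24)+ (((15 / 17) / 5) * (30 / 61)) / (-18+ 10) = 15618743031 / 165301948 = 94.49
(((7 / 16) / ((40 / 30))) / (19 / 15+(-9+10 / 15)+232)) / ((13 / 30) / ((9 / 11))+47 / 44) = 66825 / 73194592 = 0.00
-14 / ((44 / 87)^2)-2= -54919 / 968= -56.73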